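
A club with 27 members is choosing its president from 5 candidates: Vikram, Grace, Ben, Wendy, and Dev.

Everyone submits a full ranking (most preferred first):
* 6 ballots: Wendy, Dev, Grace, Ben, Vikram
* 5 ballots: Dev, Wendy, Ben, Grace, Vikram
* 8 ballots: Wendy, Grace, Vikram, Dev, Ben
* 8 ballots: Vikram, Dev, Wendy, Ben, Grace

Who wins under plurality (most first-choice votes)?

First-place votes: Vikram 8, Grace 0, Ben 0, Wendy 14, Dev 5.

Wendy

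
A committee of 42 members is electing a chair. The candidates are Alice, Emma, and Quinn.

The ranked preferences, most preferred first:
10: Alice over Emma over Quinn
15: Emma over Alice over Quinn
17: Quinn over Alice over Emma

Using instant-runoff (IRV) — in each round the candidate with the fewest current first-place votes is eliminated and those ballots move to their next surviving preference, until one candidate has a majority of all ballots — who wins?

Round 1: Alice 10, Emma 15, Quinn 17. Alice eliminated.
Round 2: Emma 25, Quinn 17. Emma has a majority (≥22).

Emma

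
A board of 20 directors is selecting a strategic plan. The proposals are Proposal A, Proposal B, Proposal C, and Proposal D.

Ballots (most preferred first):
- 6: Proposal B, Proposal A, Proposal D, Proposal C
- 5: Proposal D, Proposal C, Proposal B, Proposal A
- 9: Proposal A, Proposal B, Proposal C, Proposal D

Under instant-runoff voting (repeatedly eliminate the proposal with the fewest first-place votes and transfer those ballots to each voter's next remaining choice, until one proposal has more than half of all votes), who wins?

Round 1: Proposal A 9, Proposal B 6, Proposal C 0, Proposal D 5. Proposal C eliminated.
Round 2: Proposal A 9, Proposal B 6, Proposal D 5. Proposal D eliminated.
Round 3: Proposal A 9, Proposal B 11. Proposal B has a majority (≥11).

Proposal B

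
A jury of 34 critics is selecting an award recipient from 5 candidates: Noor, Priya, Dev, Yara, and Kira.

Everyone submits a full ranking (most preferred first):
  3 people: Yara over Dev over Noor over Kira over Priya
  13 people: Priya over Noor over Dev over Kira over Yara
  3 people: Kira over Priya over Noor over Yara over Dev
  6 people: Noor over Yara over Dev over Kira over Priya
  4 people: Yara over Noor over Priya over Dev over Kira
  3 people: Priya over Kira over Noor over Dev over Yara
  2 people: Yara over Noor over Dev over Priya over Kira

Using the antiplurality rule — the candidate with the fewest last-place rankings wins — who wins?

Noor

Last-place votes: Noor 0, Priya 9, Dev 3, Yara 16, Kira 6.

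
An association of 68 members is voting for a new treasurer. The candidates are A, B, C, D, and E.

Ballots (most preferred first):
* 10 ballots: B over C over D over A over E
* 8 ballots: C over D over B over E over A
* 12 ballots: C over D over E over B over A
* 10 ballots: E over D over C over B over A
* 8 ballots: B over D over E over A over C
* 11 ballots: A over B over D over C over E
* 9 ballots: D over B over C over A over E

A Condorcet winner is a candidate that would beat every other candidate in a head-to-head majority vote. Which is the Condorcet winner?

D

D vs A: 57–11
D vs B: 39–29
D vs C: 38–30
D vs E: 58–10
D beats every other candidate.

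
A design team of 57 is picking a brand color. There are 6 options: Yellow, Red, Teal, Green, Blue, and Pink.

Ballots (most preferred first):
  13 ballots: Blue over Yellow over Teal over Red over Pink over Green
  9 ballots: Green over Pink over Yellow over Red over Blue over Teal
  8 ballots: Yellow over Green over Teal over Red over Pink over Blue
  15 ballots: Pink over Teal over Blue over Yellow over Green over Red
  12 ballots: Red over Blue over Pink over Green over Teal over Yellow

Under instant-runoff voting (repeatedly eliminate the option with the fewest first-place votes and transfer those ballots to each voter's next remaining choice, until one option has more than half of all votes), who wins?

Round 1: Yellow 8, Red 12, Teal 0, Green 9, Blue 13, Pink 15. Teal eliminated.
Round 2: Yellow 8, Red 12, Green 9, Blue 13, Pink 15. Yellow eliminated.
Round 3: Red 12, Green 17, Blue 13, Pink 15. Red eliminated.
Round 4: Green 17, Blue 25, Pink 15. Pink eliminated.
Round 5: Green 17, Blue 40. Blue has a majority (≥29).

Blue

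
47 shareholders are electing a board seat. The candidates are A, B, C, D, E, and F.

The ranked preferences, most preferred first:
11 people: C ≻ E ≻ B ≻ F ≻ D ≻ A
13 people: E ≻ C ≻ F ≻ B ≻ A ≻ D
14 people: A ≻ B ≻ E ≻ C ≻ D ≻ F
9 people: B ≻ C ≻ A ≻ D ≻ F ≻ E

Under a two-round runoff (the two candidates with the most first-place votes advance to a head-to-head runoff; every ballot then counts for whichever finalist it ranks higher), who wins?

Round 1 first-place votes: A 14, B 9, C 11, D 0, E 13, F 0. A and E advance.
Runoff: A is ranked above E on 23 ballots, E above A on 24.

E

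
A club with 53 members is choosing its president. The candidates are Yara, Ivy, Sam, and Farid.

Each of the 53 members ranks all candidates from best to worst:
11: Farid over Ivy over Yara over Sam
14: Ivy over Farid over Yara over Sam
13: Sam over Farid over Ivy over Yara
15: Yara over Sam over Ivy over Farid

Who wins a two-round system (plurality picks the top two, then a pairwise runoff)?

Round 1 first-place votes: Yara 15, Ivy 14, Sam 13, Farid 11. Yara and Ivy advance.
Runoff: Yara is ranked above Ivy on 15 ballots, Ivy above Yara on 38.

Ivy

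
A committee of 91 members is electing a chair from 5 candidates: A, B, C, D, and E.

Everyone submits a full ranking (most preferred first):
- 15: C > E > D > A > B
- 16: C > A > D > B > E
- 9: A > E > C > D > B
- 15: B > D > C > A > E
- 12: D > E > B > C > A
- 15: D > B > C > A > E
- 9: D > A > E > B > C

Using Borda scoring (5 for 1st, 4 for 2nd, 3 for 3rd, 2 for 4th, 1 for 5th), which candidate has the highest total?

A: 15×2 + 16×4 + 9×5 + 15×2 + 12×1 + 15×2 + 9×4 = 247
B: 15×1 + 16×2 + 9×1 + 15×5 + 12×3 + 15×4 + 9×2 = 245
C: 15×5 + 16×5 + 9×3 + 15×3 + 12×2 + 15×3 + 9×1 = 305
D: 15×3 + 16×3 + 9×2 + 15×4 + 12×5 + 15×5 + 9×5 = 351
E: 15×4 + 16×1 + 9×4 + 15×1 + 12×4 + 15×1 + 9×3 = 217

D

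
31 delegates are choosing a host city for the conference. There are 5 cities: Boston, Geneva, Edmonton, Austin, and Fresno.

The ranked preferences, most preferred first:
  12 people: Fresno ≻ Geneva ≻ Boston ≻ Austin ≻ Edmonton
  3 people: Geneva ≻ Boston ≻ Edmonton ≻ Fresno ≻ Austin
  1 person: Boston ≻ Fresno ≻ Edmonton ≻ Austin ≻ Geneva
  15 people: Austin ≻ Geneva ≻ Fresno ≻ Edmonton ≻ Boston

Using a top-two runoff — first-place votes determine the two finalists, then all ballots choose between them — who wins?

Round 1 first-place votes: Boston 1, Geneva 3, Edmonton 0, Austin 15, Fresno 12. Austin and Fresno advance.
Runoff: Austin is ranked above Fresno on 15 ballots, Fresno above Austin on 16.

Fresno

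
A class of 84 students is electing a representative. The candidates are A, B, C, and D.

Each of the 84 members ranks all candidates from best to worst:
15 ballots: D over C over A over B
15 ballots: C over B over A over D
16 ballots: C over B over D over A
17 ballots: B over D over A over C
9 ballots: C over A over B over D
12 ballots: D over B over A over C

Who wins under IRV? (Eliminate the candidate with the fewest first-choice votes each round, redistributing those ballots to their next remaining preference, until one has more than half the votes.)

Round 1: A 0, B 17, C 40, D 27. A eliminated.
Round 2: B 17, C 40, D 27. B eliminated.
Round 3: C 40, D 44. D has a majority (≥43).

D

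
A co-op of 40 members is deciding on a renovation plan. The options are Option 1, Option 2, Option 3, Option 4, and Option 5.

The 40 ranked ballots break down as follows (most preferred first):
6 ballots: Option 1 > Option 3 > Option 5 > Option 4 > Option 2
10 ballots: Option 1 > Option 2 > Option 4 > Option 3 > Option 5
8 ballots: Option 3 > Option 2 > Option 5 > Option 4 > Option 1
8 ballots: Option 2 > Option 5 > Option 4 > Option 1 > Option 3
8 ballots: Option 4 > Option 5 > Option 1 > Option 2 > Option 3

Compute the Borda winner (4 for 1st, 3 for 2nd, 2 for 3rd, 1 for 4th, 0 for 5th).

Option 2

Option 1: 6×4 + 10×4 + 8×0 + 8×1 + 8×2 = 88
Option 2: 6×0 + 10×3 + 8×3 + 8×4 + 8×1 = 94
Option 3: 6×3 + 10×1 + 8×4 + 8×0 + 8×0 = 60
Option 4: 6×1 + 10×2 + 8×1 + 8×2 + 8×4 = 82
Option 5: 6×2 + 10×0 + 8×2 + 8×3 + 8×3 = 76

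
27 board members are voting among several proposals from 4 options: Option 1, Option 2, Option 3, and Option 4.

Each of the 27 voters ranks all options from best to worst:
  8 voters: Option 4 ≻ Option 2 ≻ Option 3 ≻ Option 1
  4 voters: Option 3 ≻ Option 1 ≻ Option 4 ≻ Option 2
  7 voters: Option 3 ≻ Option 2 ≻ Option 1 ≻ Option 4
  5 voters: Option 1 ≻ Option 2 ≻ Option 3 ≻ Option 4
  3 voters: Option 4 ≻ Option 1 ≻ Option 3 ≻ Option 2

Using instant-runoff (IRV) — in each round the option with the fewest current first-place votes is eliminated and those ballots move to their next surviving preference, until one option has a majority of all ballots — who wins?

Round 1: Option 1 5, Option 2 0, Option 3 11, Option 4 11. Option 2 eliminated.
Round 2: Option 1 5, Option 3 11, Option 4 11. Option 1 eliminated.
Round 3: Option 3 16, Option 4 11. Option 3 has a majority (≥14).

Option 3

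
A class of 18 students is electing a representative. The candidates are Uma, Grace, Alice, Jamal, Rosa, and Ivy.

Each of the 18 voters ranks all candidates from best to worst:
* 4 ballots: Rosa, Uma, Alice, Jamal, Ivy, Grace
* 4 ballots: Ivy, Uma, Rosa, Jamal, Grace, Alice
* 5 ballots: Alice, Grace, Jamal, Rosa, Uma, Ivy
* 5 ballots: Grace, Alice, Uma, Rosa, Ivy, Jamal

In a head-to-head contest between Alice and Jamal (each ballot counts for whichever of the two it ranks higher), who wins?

Alice

Alice is ranked above Jamal on 14 ballots; Jamal above Alice on 4.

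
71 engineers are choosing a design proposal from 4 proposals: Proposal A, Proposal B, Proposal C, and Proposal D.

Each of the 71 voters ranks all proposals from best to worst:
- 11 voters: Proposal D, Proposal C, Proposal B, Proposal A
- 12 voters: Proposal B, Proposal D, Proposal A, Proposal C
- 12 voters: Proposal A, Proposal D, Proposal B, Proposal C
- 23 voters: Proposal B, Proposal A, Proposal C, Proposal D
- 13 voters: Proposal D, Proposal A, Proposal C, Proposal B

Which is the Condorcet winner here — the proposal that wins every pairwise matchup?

Proposal D vs Proposal A: 36–35
Proposal D vs Proposal B: 36–35
Proposal D vs Proposal C: 48–23
Proposal D beats every other proposal.

Proposal D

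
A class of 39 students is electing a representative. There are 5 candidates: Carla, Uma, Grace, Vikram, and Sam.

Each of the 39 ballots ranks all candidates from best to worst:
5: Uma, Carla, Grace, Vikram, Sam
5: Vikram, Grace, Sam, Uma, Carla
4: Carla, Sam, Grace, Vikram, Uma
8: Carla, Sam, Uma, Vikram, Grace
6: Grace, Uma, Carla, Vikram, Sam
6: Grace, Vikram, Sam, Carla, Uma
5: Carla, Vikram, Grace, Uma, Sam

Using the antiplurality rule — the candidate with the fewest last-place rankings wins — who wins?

Vikram

Last-place votes: Carla 5, Uma 10, Grace 8, Vikram 0, Sam 16.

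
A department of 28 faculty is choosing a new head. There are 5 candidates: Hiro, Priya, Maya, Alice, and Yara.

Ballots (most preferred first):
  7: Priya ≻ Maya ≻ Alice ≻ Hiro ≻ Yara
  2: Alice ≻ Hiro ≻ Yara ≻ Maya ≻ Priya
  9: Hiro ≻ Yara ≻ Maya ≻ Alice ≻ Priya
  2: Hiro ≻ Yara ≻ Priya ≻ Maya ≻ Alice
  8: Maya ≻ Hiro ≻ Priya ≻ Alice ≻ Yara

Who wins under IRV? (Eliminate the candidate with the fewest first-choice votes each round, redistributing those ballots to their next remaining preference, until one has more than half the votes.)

Maya

Round 1: Hiro 11, Priya 7, Maya 8, Alice 2, Yara 0. Yara eliminated.
Round 2: Hiro 11, Priya 7, Maya 8, Alice 2. Alice eliminated.
Round 3: Hiro 13, Priya 7, Maya 8. Priya eliminated.
Round 4: Hiro 13, Maya 15. Maya has a majority (≥15).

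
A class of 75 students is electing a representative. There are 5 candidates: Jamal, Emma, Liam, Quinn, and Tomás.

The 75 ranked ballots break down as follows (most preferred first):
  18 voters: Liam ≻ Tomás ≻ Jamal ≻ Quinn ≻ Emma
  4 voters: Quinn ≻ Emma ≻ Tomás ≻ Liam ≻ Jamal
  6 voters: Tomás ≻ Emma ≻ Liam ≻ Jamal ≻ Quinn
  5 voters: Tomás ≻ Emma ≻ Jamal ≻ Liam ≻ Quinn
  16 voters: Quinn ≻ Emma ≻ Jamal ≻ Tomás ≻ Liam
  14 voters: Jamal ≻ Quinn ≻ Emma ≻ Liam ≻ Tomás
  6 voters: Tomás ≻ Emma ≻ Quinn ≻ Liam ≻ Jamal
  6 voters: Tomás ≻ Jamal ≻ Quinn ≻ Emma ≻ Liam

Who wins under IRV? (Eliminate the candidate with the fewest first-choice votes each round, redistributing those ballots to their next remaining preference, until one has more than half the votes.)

Tomás

Round 1: Jamal 14, Emma 0, Liam 18, Quinn 20, Tomás 23. Emma eliminated.
Round 2: Jamal 14, Liam 18, Quinn 20, Tomás 23. Jamal eliminated.
Round 3: Liam 18, Quinn 34, Tomás 23. Liam eliminated.
Round 4: Quinn 34, Tomás 41. Tomás has a majority (≥38).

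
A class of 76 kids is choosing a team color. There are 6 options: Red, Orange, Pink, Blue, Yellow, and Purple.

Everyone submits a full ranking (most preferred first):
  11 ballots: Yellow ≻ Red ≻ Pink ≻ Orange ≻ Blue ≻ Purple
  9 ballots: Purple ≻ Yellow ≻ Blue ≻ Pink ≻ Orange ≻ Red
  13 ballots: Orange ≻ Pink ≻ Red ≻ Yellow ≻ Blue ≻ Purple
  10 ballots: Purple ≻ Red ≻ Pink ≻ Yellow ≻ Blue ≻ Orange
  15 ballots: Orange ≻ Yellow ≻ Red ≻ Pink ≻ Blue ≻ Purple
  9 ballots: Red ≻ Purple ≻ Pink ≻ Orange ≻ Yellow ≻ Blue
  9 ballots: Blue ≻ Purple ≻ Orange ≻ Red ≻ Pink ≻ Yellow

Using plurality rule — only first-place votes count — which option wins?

First-place votes: Red 9, Orange 28, Pink 0, Blue 9, Yellow 11, Purple 19.

Orange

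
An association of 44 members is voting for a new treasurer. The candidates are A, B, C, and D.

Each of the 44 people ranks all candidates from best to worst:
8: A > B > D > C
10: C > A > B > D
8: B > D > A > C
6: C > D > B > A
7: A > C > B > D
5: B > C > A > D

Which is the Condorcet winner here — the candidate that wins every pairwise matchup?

A vs B: 25–19
A vs C: 23–21
A vs D: 30–14
A beats every other candidate.

A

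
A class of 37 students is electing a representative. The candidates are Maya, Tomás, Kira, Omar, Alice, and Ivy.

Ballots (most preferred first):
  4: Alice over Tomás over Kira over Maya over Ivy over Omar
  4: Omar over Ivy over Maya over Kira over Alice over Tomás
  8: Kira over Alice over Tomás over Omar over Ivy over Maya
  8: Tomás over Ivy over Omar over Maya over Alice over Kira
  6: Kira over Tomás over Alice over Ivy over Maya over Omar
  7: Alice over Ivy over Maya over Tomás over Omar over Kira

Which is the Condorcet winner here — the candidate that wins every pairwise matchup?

Alice vs Maya: 25–12
Alice vs Tomás: 23–14
Alice vs Kira: 19–18
Alice vs Omar: 25–12
Alice vs Ivy: 25–12
Alice beats every other candidate.

Alice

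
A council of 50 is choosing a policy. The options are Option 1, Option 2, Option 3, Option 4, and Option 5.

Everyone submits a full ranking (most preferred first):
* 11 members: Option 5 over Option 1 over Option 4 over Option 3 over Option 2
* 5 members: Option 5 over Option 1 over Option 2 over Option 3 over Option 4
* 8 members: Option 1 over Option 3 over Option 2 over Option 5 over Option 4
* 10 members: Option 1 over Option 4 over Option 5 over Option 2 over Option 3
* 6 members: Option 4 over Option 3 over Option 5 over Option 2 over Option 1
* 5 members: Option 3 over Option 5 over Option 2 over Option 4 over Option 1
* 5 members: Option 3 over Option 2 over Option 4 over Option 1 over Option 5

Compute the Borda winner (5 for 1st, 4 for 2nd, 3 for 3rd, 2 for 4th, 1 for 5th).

Option 1: 11×4 + 5×4 + 8×5 + 10×5 + 6×1 + 5×1 + 5×2 = 175
Option 2: 11×1 + 5×3 + 8×3 + 10×2 + 6×2 + 5×3 + 5×4 = 117
Option 3: 11×2 + 5×2 + 8×4 + 10×1 + 6×4 + 5×5 + 5×5 = 148
Option 4: 11×3 + 5×1 + 8×1 + 10×4 + 6×5 + 5×2 + 5×3 = 141
Option 5: 11×5 + 5×5 + 8×2 + 10×3 + 6×3 + 5×4 + 5×1 = 169

Option 1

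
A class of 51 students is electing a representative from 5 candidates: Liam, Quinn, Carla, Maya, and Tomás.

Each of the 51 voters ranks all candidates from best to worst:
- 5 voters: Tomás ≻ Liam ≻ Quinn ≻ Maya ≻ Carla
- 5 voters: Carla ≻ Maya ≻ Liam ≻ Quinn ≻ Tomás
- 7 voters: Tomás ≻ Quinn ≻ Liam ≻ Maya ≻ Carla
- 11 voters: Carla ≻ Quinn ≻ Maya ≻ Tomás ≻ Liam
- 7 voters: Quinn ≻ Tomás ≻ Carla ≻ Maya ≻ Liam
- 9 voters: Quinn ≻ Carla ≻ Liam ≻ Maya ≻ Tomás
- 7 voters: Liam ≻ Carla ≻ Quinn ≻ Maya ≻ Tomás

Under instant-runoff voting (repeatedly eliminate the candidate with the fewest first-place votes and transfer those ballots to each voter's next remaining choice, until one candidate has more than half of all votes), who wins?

Quinn

Round 1: Liam 7, Quinn 16, Carla 16, Maya 0, Tomás 12. Maya eliminated.
Round 2: Liam 7, Quinn 16, Carla 16, Tomás 12. Liam eliminated.
Round 3: Quinn 16, Carla 23, Tomás 12. Tomás eliminated.
Round 4: Quinn 28, Carla 23. Quinn has a majority (≥26).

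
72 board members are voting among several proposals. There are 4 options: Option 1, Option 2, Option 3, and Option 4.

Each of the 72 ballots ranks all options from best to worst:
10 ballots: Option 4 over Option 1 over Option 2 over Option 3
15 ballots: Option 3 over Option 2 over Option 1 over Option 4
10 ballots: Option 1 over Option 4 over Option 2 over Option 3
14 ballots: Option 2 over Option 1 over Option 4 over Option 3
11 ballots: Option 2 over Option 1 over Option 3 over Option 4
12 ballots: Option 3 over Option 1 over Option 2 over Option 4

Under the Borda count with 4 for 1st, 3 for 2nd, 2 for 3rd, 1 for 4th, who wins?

Option 1: 10×3 + 15×2 + 10×4 + 14×3 + 11×3 + 12×3 = 211
Option 2: 10×2 + 15×3 + 10×2 + 14×4 + 11×4 + 12×2 = 209
Option 3: 10×1 + 15×4 + 10×1 + 14×1 + 11×2 + 12×4 = 164
Option 4: 10×4 + 15×1 + 10×3 + 14×2 + 11×1 + 12×1 = 136

Option 1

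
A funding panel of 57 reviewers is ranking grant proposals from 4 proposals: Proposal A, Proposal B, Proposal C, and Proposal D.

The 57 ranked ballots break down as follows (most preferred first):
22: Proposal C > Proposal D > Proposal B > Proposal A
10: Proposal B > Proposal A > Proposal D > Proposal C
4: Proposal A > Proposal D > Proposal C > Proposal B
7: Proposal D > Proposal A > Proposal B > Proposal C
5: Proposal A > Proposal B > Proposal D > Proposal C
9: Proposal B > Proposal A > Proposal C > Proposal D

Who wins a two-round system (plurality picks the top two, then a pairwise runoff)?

Proposal B

Round 1 first-place votes: Proposal A 9, Proposal B 19, Proposal C 22, Proposal D 7. Proposal C and Proposal B advance.
Runoff: Proposal C is ranked above Proposal B on 26 ballots, Proposal B above Proposal C on 31.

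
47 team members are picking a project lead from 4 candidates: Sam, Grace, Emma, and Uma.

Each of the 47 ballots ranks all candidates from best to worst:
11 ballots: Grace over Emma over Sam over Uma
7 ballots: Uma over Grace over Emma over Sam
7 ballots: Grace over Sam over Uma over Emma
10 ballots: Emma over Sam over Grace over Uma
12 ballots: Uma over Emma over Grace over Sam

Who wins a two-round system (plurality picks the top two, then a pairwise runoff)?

Round 1 first-place votes: Sam 0, Grace 18, Emma 10, Uma 19. Uma and Grace advance.
Runoff: Uma is ranked above Grace on 19 ballots, Grace above Uma on 28.

Grace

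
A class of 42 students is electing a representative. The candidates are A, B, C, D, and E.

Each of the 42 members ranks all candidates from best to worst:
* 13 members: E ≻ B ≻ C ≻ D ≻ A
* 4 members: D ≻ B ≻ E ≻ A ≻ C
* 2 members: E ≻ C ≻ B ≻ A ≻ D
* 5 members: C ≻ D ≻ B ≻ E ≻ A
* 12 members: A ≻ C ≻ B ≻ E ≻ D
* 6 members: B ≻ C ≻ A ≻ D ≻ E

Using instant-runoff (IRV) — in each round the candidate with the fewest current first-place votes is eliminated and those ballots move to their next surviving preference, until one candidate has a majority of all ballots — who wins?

Round 1: A 12, B 6, C 5, D 4, E 15. D eliminated.
Round 2: A 12, B 10, C 5, E 15. C eliminated.
Round 3: A 12, B 15, E 15. A eliminated.
Round 4: B 27, E 15. B has a majority (≥22).

B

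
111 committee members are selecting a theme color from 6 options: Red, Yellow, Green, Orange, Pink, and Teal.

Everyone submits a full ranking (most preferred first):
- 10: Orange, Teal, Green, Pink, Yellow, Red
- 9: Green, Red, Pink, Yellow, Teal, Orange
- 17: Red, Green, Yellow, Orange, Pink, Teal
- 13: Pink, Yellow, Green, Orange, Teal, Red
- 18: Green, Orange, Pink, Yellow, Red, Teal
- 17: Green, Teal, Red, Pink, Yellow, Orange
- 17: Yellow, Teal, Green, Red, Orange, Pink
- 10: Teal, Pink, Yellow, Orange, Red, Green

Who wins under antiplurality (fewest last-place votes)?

Yellow

Last-place votes: Red 23, Yellow 0, Green 10, Orange 26, Pink 17, Teal 35.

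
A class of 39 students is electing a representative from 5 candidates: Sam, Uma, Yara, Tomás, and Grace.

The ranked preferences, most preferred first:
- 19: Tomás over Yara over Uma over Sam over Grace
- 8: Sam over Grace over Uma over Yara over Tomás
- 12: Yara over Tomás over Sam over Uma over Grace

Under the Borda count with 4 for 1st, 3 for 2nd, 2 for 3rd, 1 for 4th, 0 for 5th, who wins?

Yara

Sam: 19×1 + 8×4 + 12×2 = 75
Uma: 19×2 + 8×2 + 12×1 = 66
Yara: 19×3 + 8×1 + 12×4 = 113
Tomás: 19×4 + 8×0 + 12×3 = 112
Grace: 19×0 + 8×3 + 12×0 = 24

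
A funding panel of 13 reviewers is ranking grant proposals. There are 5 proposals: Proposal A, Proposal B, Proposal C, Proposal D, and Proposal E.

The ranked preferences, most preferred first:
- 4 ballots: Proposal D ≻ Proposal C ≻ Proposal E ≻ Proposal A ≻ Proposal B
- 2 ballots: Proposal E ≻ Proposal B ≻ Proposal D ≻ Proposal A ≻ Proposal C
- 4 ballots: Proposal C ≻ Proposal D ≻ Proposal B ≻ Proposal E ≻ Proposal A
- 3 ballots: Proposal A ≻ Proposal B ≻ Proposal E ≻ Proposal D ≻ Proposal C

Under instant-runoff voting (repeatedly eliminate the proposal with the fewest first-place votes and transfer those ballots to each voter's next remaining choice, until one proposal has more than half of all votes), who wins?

Round 1: Proposal A 3, Proposal B 0, Proposal C 4, Proposal D 4, Proposal E 2. Proposal B eliminated.
Round 2: Proposal A 3, Proposal C 4, Proposal D 4, Proposal E 2. Proposal E eliminated.
Round 3: Proposal A 3, Proposal C 4, Proposal D 6. Proposal A eliminated.
Round 4: Proposal C 4, Proposal D 9. Proposal D has a majority (≥7).

Proposal D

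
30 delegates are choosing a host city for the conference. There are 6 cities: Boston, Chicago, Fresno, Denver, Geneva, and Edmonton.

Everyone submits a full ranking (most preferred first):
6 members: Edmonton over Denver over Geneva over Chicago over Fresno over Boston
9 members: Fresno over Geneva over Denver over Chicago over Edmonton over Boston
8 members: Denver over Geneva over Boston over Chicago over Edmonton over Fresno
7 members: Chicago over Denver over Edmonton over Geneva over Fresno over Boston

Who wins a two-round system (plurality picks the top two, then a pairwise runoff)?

Denver

Round 1 first-place votes: Boston 0, Chicago 7, Fresno 9, Denver 8, Geneva 0, Edmonton 6. Fresno and Denver advance.
Runoff: Fresno is ranked above Denver on 9 ballots, Denver above Fresno on 21.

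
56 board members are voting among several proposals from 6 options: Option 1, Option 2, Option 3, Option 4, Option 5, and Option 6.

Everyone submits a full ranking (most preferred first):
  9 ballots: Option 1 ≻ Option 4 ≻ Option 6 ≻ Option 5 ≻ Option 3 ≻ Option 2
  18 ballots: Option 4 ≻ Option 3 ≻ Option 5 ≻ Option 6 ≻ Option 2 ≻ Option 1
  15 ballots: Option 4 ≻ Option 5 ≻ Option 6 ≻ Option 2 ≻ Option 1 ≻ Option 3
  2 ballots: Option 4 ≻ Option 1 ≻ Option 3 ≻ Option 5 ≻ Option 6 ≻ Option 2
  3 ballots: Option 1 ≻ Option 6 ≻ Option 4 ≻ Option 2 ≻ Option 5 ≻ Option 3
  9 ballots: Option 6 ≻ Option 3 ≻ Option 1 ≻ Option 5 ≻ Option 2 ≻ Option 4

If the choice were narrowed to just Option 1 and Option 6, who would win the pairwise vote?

Option 1 is ranked above Option 6 on 14 ballots; Option 6 above Option 1 on 42.

Option 6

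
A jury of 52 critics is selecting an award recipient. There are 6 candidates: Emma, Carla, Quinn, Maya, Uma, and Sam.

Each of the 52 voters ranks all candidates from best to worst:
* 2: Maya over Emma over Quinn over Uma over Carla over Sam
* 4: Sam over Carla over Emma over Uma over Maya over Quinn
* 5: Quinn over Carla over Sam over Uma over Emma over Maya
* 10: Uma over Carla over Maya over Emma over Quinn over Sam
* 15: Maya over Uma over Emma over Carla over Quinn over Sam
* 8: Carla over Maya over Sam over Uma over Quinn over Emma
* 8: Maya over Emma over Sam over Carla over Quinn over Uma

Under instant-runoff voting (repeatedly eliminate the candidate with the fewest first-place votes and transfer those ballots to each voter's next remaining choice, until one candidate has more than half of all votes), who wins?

Carla

Round 1: Emma 0, Carla 8, Quinn 5, Maya 25, Uma 10, Sam 4. Emma eliminated.
Round 2: Carla 8, Quinn 5, Maya 25, Uma 10, Sam 4. Sam eliminated.
Round 3: Carla 12, Quinn 5, Maya 25, Uma 10. Quinn eliminated.
Round 4: Carla 17, Maya 25, Uma 10. Uma eliminated.
Round 5: Carla 27, Maya 25. Carla has a majority (≥27).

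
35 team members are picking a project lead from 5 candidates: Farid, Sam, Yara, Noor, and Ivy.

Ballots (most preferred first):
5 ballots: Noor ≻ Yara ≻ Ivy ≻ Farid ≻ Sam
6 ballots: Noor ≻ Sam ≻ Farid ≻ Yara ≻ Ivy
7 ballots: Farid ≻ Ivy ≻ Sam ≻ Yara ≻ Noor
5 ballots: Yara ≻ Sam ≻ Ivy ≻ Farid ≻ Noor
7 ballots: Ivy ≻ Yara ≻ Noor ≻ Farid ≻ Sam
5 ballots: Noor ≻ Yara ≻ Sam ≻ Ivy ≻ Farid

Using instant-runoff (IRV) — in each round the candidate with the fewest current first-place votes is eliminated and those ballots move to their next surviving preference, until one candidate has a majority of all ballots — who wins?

Ivy

Round 1: Farid 7, Sam 0, Yara 5, Noor 16, Ivy 7. Sam eliminated.
Round 2: Farid 7, Yara 5, Noor 16, Ivy 7. Yara eliminated.
Round 3: Farid 7, Noor 16, Ivy 12. Farid eliminated.
Round 4: Noor 16, Ivy 19. Ivy has a majority (≥18).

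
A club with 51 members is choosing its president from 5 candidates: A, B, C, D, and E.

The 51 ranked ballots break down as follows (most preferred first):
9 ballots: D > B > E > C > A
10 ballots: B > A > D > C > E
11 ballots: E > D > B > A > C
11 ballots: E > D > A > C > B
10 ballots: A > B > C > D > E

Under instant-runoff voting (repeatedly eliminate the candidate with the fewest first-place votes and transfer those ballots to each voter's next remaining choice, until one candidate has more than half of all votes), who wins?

Round 1: A 10, B 10, C 0, D 9, E 22. C eliminated.
Round 2: A 10, B 10, D 9, E 22. D eliminated.
Round 3: A 10, B 19, E 22. A eliminated.
Round 4: B 29, E 22. B has a majority (≥26).

B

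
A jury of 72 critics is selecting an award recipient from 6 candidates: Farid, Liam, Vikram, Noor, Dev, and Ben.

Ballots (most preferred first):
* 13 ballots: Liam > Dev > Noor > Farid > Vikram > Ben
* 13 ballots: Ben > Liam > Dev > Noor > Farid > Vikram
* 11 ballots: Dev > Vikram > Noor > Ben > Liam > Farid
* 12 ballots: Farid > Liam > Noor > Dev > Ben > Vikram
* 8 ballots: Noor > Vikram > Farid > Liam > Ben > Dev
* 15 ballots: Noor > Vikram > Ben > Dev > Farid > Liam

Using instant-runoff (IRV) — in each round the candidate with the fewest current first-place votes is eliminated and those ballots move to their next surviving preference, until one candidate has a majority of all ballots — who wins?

Round 1: Farid 12, Liam 13, Vikram 0, Noor 23, Dev 11, Ben 13. Vikram eliminated.
Round 2: Farid 12, Liam 13, Noor 23, Dev 11, Ben 13. Dev eliminated.
Round 3: Farid 12, Liam 13, Noor 34, Ben 13. Farid eliminated.
Round 4: Liam 25, Noor 34, Ben 13. Ben eliminated.
Round 5: Liam 38, Noor 34. Liam has a majority (≥37).

Liam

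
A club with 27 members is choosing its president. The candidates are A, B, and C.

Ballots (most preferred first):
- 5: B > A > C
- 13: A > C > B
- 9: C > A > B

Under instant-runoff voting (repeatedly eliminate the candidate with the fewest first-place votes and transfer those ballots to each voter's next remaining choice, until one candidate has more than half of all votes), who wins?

A

Round 1: A 13, B 5, C 9. B eliminated.
Round 2: A 18, C 9. A has a majority (≥14).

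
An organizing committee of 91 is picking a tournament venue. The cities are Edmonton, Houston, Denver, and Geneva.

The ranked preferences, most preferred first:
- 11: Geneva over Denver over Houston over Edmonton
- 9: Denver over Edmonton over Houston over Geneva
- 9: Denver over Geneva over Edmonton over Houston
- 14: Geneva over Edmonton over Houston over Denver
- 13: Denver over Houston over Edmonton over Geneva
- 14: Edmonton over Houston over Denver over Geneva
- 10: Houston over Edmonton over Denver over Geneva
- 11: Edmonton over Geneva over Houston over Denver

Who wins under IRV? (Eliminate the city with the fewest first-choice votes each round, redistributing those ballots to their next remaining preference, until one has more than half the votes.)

Edmonton

Round 1: Edmonton 25, Houston 10, Denver 31, Geneva 25. Houston eliminated.
Round 2: Edmonton 35, Denver 31, Geneva 25. Geneva eliminated.
Round 3: Edmonton 49, Denver 42. Edmonton has a majority (≥46).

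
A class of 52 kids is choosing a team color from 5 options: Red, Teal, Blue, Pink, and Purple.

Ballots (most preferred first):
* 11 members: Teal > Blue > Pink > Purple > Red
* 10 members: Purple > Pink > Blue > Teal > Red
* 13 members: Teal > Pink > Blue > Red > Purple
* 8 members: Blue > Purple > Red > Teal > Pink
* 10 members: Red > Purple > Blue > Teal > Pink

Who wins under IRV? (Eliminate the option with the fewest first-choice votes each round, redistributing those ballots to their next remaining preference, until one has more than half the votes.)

Round 1: Red 10, Teal 24, Blue 8, Pink 0, Purple 10. Pink eliminated.
Round 2: Red 10, Teal 24, Blue 8, Purple 10. Blue eliminated.
Round 3: Red 10, Teal 24, Purple 18. Red eliminated.
Round 4: Teal 24, Purple 28. Purple has a majority (≥27).

Purple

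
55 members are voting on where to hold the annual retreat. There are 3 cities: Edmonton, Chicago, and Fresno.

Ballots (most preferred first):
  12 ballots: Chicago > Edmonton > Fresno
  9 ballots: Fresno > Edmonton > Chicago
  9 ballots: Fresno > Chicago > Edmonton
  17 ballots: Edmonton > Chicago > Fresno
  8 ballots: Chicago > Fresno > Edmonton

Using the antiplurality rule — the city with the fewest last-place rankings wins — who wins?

Chicago

Last-place votes: Edmonton 17, Chicago 9, Fresno 29.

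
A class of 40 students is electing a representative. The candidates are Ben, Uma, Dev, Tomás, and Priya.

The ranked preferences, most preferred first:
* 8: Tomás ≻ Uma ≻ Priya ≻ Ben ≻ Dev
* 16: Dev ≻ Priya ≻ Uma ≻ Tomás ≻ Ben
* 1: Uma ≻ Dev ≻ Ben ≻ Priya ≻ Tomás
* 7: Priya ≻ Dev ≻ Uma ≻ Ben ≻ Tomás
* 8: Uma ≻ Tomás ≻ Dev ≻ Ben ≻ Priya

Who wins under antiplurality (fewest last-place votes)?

Uma

Last-place votes: Ben 16, Uma 0, Dev 8, Tomás 8, Priya 8.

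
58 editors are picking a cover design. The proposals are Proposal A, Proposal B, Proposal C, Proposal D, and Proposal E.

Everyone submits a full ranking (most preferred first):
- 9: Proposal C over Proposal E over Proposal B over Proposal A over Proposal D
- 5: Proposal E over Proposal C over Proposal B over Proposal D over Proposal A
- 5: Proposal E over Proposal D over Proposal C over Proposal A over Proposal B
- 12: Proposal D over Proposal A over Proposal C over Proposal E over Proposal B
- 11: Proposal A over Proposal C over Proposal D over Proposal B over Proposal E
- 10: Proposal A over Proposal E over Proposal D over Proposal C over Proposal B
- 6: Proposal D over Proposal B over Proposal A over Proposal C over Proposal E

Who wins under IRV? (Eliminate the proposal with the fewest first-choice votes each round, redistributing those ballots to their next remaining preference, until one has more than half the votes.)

Round 1: Proposal A 21, Proposal B 0, Proposal C 9, Proposal D 18, Proposal E 10. Proposal B eliminated.
Round 2: Proposal A 21, Proposal C 9, Proposal D 18, Proposal E 10. Proposal C eliminated.
Round 3: Proposal A 21, Proposal D 18, Proposal E 19. Proposal D eliminated.
Round 4: Proposal A 39, Proposal E 19. Proposal A has a majority (≥30).

Proposal A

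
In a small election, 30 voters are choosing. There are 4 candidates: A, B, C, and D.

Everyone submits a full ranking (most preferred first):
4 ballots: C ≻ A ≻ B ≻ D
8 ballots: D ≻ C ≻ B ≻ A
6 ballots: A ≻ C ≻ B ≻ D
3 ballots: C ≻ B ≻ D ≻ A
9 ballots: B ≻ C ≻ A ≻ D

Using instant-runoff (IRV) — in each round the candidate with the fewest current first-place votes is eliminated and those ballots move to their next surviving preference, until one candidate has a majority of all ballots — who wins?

C

Round 1: A 6, B 9, C 7, D 8. A eliminated.
Round 2: B 9, C 13, D 8. D eliminated.
Round 3: B 9, C 21. C has a majority (≥16).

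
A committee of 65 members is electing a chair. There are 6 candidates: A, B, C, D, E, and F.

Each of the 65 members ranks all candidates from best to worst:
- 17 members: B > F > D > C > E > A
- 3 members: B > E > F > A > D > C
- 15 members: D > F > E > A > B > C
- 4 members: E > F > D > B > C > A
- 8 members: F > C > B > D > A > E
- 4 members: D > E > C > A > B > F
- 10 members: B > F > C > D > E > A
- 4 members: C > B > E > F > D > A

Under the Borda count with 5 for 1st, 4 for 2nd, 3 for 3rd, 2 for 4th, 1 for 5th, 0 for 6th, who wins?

F

A: 17×0 + 3×2 + 15×2 + 4×0 + 8×1 + 4×2 + 10×0 + 4×0 = 52
B: 17×5 + 3×5 + 15×1 + 4×2 + 8×3 + 4×1 + 10×5 + 4×4 = 217
C: 17×2 + 3×0 + 15×0 + 4×1 + 8×4 + 4×3 + 10×3 + 4×5 = 132
D: 17×3 + 3×1 + 15×5 + 4×3 + 8×2 + 4×5 + 10×2 + 4×1 = 201
E: 17×1 + 3×4 + 15×3 + 4×5 + 8×0 + 4×4 + 10×1 + 4×3 = 132
F: 17×4 + 3×3 + 15×4 + 4×4 + 8×5 + 4×0 + 10×4 + 4×2 = 241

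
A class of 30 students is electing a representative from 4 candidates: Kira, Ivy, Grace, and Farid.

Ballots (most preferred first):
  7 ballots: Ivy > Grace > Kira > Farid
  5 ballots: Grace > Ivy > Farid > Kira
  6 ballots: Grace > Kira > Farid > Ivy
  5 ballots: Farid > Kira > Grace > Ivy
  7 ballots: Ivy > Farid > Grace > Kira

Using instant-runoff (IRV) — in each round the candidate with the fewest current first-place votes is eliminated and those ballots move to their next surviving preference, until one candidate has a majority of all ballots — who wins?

Round 1: Kira 0, Ivy 14, Grace 11, Farid 5. Kira eliminated.
Round 2: Ivy 14, Grace 11, Farid 5. Farid eliminated.
Round 3: Ivy 14, Grace 16. Grace has a majority (≥16).

Grace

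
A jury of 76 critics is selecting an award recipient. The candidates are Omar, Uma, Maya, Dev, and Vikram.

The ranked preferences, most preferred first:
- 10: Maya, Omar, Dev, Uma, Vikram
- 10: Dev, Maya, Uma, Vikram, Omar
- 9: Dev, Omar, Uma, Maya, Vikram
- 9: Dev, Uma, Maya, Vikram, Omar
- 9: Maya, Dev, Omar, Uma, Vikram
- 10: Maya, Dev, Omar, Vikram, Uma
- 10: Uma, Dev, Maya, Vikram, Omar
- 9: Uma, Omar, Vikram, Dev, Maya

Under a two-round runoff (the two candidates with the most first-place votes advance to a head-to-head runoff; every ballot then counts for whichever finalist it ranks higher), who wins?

Round 1 first-place votes: Omar 0, Uma 19, Maya 29, Dev 28, Vikram 0. Maya and Dev advance.
Runoff: Maya is ranked above Dev on 29 ballots, Dev above Maya on 47.

Dev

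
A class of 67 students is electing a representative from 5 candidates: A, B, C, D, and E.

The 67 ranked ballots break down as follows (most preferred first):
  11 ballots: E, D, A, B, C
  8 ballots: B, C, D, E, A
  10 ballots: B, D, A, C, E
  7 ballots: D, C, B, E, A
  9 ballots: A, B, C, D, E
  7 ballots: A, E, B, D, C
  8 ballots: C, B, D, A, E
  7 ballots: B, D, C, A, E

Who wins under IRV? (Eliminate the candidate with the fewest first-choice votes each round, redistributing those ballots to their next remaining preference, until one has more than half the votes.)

B

Round 1: A 16, B 25, C 8, D 7, E 11. D eliminated.
Round 2: A 16, B 25, C 15, E 11. E eliminated.
Round 3: A 27, B 25, C 15. C eliminated.
Round 4: A 27, B 40. B has a majority (≥34).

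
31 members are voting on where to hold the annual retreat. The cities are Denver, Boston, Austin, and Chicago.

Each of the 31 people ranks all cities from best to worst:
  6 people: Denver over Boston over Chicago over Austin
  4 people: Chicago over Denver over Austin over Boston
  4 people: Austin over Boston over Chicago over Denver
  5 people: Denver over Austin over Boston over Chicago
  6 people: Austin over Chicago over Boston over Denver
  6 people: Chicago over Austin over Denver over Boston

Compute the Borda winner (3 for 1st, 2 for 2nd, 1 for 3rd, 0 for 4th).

Denver: 6×3 + 4×2 + 4×0 + 5×3 + 6×0 + 6×1 = 47
Boston: 6×2 + 4×0 + 4×2 + 5×1 + 6×1 + 6×0 = 31
Austin: 6×0 + 4×1 + 4×3 + 5×2 + 6×3 + 6×2 = 56
Chicago: 6×1 + 4×3 + 4×1 + 5×0 + 6×2 + 6×3 = 52

Austin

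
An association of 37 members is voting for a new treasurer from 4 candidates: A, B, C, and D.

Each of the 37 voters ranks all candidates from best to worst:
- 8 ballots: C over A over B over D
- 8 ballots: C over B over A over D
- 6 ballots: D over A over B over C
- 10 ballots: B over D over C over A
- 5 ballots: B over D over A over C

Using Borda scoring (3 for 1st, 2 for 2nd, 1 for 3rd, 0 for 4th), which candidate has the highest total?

A: 8×2 + 8×1 + 6×2 + 10×0 + 5×1 = 41
B: 8×1 + 8×2 + 6×1 + 10×3 + 5×3 = 75
C: 8×3 + 8×3 + 6×0 + 10×1 + 5×0 = 58
D: 8×0 + 8×0 + 6×3 + 10×2 + 5×2 = 48

B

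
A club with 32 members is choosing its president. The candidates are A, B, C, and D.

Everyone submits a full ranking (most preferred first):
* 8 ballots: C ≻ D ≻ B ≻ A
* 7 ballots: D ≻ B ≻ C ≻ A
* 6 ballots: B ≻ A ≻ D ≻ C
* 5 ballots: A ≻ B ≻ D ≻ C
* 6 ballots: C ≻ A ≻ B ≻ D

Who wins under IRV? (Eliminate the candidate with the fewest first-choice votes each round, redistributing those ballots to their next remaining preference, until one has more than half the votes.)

B

Round 1: A 5, B 6, C 14, D 7. A eliminated.
Round 2: B 11, C 14, D 7. D eliminated.
Round 3: B 18, C 14. B has a majority (≥17).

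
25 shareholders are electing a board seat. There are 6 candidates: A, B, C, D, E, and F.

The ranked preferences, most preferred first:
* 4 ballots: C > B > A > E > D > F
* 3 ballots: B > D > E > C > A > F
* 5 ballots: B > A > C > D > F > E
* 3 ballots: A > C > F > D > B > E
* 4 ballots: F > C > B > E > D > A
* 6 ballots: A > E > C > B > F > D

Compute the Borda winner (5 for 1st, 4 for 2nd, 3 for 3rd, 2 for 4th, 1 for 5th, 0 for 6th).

C

A: 4×3 + 3×1 + 5×4 + 3×5 + 4×0 + 6×5 = 80
B: 4×4 + 3×5 + 5×5 + 3×1 + 4×3 + 6×2 = 83
C: 4×5 + 3×2 + 5×3 + 3×4 + 4×4 + 6×3 = 87
D: 4×1 + 3×4 + 5×2 + 3×2 + 4×1 + 6×0 = 36
E: 4×2 + 3×3 + 5×0 + 3×0 + 4×2 + 6×4 = 49
F: 4×0 + 3×0 + 5×1 + 3×3 + 4×5 + 6×1 = 40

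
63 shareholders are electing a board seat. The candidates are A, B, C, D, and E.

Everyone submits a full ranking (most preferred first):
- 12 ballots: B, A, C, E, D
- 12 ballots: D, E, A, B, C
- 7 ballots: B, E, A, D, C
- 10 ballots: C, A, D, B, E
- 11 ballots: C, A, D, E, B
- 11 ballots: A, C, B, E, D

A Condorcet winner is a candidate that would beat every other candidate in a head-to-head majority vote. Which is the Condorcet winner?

A

A vs B: 44–19
A vs C: 42–21
A vs D: 51–12
A vs E: 44–19
A beats every other candidate.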